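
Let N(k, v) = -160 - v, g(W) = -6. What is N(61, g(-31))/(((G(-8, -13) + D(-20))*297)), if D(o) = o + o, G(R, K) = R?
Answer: 7/648 ≈ 0.010802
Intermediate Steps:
D(o) = 2*o
N(61, g(-31))/(((G(-8, -13) + D(-20))*297)) = (-160 - 1*(-6))/(((-8 + 2*(-20))*297)) = (-160 + 6)/(((-8 - 40)*297)) = -154/((-48*297)) = -154/(-14256) = -154*(-1/14256) = 7/648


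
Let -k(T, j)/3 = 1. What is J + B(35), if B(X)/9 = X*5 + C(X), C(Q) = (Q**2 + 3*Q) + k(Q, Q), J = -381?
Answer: 13137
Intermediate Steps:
k(T, j) = -3 (k(T, j) = -3*1 = -3)
C(Q) = -3 + Q**2 + 3*Q (C(Q) = (Q**2 + 3*Q) - 3 = -3 + Q**2 + 3*Q)
B(X) = -27 + 9*X**2 + 72*X (B(X) = 9*(X*5 + (-3 + X**2 + 3*X)) = 9*(5*X + (-3 + X**2 + 3*X)) = 9*(-3 + X**2 + 8*X) = -27 + 9*X**2 + 72*X)
J + B(35) = -381 + (-27 + 9*35**2 + 72*35) = -381 + (-27 + 9*1225 + 2520) = -381 + (-27 + 11025 + 2520) = -381 + 13518 = 13137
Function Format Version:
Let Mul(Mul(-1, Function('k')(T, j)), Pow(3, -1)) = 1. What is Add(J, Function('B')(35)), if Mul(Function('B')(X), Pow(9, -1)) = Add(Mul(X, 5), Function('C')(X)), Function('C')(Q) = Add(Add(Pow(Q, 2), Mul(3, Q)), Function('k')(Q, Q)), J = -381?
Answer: 13137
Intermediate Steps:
Function('k')(T, j) = -3 (Function('k')(T, j) = Mul(-3, 1) = -3)
Function('C')(Q) = Add(-3, Pow(Q, 2), Mul(3, Q)) (Function('C')(Q) = Add(Add(Pow(Q, 2), Mul(3, Q)), -3) = Add(-3, Pow(Q, 2), Mul(3, Q)))
Function('B')(X) = Add(-27, Mul(9, Pow(X, 2)), Mul(72, X)) (Function('B')(X) = Mul(9, Add(Mul(X, 5), Add(-3, Pow(X, 2), Mul(3, X)))) = Mul(9, Add(Mul(5, X), Add(-3, Pow(X, 2), Mul(3, X)))) = Mul(9, Add(-3, Pow(X, 2), Mul(8, X))) = Add(-27, Mul(9, Pow(X, 2)), Mul(72, X)))
Add(J, Function('B')(35)) = Add(-381, Add(-27, Mul(9, Pow(35, 2)), Mul(72, 35))) = Add(-381, Add(-27, Mul(9, 1225), 2520)) = Add(-381, Add(-27, 11025, 2520)) = Add(-381, 13518) = 13137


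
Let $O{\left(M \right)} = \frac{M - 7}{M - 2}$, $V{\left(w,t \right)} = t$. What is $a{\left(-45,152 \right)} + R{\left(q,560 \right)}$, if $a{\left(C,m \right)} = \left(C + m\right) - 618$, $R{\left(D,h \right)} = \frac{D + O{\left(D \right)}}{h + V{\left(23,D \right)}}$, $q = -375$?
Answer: $- \frac{35780688}{69745} \approx -513.02$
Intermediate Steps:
$O{\left(M \right)} = \frac{-7 + M}{-2 + M}$
$R{\left(D,h \right)} = \frac{D + \frac{-7 + D}{-2 + D}}{D + h}$ ($R{\left(D,h \right)} = \frac{D + \frac{-7 + D}{-2 + D}}{h + D} = \frac{D + \frac{-7 + D}{-2 + D}}{D + h}$)
$a{\left(C,m \right)} = -618 + C + m$
$a{\left(-45,152 \right)} + R{\left(q,560 \right)} = \left(-618 - 45 + 152\right) + \frac{-7 - 375 - 375 \left(-2 - 375\right)}{\left(-2 - 375\right) \left(-375 + 560\right)} = -511 + \frac{-7 - 375 - -141375}{\left(-377\right) 185} = -511 - \frac{-7 - 375 + 141375}{69745} = -511 - \frac{1}{69745} \cdot 140993 = -511 - \frac{140993}{69745} = - \frac{35780688}{69745}$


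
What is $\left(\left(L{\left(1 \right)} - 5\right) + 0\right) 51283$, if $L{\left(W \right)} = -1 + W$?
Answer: $-256415$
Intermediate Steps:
$\left(\left(L{\left(1 \right)} - 5\right) + 0\right) 51283 = \left(\left(\left(-1 + 1\right) - 5\right) + 0\right) 51283 = \left(\left(0 - 5\right) + 0\right) 51283 = \left(-5 + 0\right) 51283 = \left(-5\right) 51283 = -256415$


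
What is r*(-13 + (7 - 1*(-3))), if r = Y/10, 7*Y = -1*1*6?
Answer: 9/35 ≈ 0.25714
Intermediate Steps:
Y = -6/7 (Y = (-1*1*6)/7 = (-1*6)/7 = (⅐)*(-6) = -6/7 ≈ -0.85714)
r = -3/35 (r = -6/7/10 = -6/7*⅒ = -3/35 ≈ -0.085714)
r*(-13 + (7 - 1*(-3))) = -3*(-13 + (7 - 1*(-3)))/35 = -3*(-13 + (7 + 3))/35 = -3*(-13 + 10)/35 = -3/35*(-3) = 9/35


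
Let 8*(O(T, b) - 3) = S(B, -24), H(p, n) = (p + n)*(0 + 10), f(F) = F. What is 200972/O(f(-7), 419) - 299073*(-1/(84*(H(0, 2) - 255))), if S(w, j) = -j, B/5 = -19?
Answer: 660898807/19740 ≈ 33480.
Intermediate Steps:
B = -95 (B = 5*(-19) = -95)
H(p, n) = 10*n + 10*p (H(p, n) = (n + p)*10 = 10*n + 10*p)
O(T, b) = 6 (O(T, b) = 3 + (-1*(-24))/8 = 3 + (1/8)*24 = 3 + 3 = 6)
200972/O(f(-7), 419) - 299073*(-1/(84*(H(0, 2) - 255))) = 200972/6 - 299073*(-1/(84*((10*2 + 10*0) - 255))) = 200972*(1/6) - 299073*(-1/(84*((20 + 0) - 255))) = 100486/3 - 299073*(-1/(84*(20 - 255))) = 100486/3 - 299073/((-235*(-84))) = 100486/3 - 299073/19740 = 100486/3 - 299073*1/19740 = 100486/3 - 99691/6580 = 660898807/19740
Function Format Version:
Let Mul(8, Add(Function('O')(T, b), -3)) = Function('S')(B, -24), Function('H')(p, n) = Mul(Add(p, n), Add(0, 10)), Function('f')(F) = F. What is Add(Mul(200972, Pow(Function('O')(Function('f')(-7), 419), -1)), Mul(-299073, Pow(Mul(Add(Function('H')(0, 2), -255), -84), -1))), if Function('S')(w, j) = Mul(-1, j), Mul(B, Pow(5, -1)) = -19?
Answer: Rational(660898807, 19740) ≈ 33480.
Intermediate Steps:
B = -95 (B = Mul(5, -19) = -95)
Function('H')(p, n) = Add(Mul(10, n), Mul(10, p)) (Function('H')(p, n) = Mul(Add(n, p), 10) = Add(Mul(10, n), Mul(10, p)))
Function('O')(T, b) = 6 (Function('O')(T, b) = Add(3, Mul(Rational(1, 8), Mul(-1, -24))) = Add(3, Mul(Rational(1, 8), 24)) = Add(3, 3) = 6)
Add(Mul(200972, Pow(Function('O')(Function('f')(-7), 419), -1)), Mul(-299073, Pow(Mul(Add(Function('H')(0, 2), -255), -84), -1))) = Add(Mul(200972, Pow(6, -1)), Mul(-299073, Pow(Mul(Add(Add(Mul(10, 2), Mul(10, 0)), -255), -84), -1))) = Add(Mul(200972, Rational(1, 6)), Mul(-299073, Pow(Mul(Add(Add(20, 0), -255), -84), -1))) = Add(Rational(100486, 3), Mul(-299073, Pow(Mul(Add(20, -255), -84), -1))) = Add(Rational(100486, 3), Mul(-299073, Pow(Mul(-235, -84), -1))) = Add(Rational(100486, 3), Mul(-299073, Pow(19740, -1))) = Add(Rational(100486, 3), Mul(-299073, Rational(1, 19740))) = Add(Rational(100486, 3), Rational(-99691, 6580)) = Rational(660898807, 19740)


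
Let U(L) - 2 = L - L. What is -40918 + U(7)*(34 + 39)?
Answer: -40772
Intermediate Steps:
U(L) = 2 (U(L) = 2 + (L - L) = 2 + 0 = 2)
-40918 + U(7)*(34 + 39) = -40918 + 2*(34 + 39) = -40918 + 2*73 = -40918 + 146 = -40772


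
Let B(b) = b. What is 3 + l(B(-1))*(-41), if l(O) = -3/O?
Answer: -120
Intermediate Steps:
3 + l(B(-1))*(-41) = 3 - 3/(-1)*(-41) = 3 - 3*(-1)*(-41) = 3 + 3*(-41) = 3 - 123 = -120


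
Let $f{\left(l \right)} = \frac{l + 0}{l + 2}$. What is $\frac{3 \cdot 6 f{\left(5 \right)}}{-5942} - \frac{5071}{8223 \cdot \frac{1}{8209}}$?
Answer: $- \frac{865734537718}{171013731} \approx -5062.4$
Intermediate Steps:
$f{\left(l \right)} = \frac{l}{2 + l}$
$\frac{3 \cdot 6 f{\left(5 \right)}}{-5942} - \frac{5071}{8223 \cdot \frac{1}{8209}} = \frac{3 \cdot 6 \frac{5}{2 + 5}}{-5942} - \frac{5071}{8223 \cdot \frac{1}{8209}} = 18 \cdot \frac{5}{7} \left(- \frac{1}{5942}\right) - \frac{5071}{8223 \cdot \frac{1}{8209}} = 18 \cdot 5 \cdot \frac{1}{7} \left(- \frac{1}{5942}\right) - \frac{5071}{\frac{8223}{8209}} = 18 \cdot \frac{5}{7} \left(- \frac{1}{5942}\right) - \frac{41627839}{8223} = \frac{90}{7} \left(- \frac{1}{5942}\right) - \frac{41627839}{8223} = - \frac{45}{20797} - \frac{41627839}{8223} = - \frac{865734537718}{171013731}$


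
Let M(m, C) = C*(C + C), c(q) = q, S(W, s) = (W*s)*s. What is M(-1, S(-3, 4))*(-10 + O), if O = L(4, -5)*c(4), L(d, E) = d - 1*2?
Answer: -9216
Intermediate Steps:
S(W, s) = W*s²
L(d, E) = -2 + d (L(d, E) = d - 2 = -2 + d)
M(m, C) = 2*C² (M(m, C) = C*(2*C) = 2*C²)
O = 8 (O = (-2 + 4)*4 = 2*4 = 8)
M(-1, S(-3, 4))*(-10 + O) = (2*(-3*4²)²)*(-10 + 8) = (2*(-3*16)²)*(-2) = (2*(-48)²)*(-2) = (2*2304)*(-2) = 4608*(-2) = -9216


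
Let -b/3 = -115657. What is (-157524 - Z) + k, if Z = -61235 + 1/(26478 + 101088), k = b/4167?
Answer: -5682204825271/59063058 ≈ -96206.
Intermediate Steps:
b = 346971 (b = -3*(-115657) = 346971)
k = 115657/1389 (k = 346971/4167 = 346971*(1/4167) = 115657/1389 ≈ 83.266)
Z = -7811504009/127566 (Z = -61235 + 1/127566 = -7811504009/127566 ≈ -61235.)
(-157524 - Z) + k = (-157524 - 1*(-7811504009/127566)) + 115657/1389 = (-157524 + 7811504009/127566) + 115657/1389 = -12283202575/127566 + 115657/1389 = -5682204825271/59063058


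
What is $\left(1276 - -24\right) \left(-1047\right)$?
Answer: $-1361100$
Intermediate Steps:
$\left(1276 - -24\right) \left(-1047\right) = \left(1276 + 24\right) \left(-1047\right) = 1300 \left(-1047\right) = -1361100$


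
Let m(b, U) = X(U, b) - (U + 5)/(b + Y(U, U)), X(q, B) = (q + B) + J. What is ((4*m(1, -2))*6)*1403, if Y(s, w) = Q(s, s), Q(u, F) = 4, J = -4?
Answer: -942816/5 ≈ -1.8856e+5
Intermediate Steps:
Y(s, w) = 4
X(q, B) = -4 + B + q (X(q, B) = (q + B) - 4 = (B + q) - 4 = -4 + B + q)
m(b, U) = -4 + U + b - (5 + U)/(4 + b) (m(b, U) = (-4 + b + U) - (U + 5)/(b + 4) = (-4 + U + b) - (5 + U)/(4 + b) = -4 + U + b - (5 + U)/(4 + b))
((4*m(1, -2))*6)*1403 = ((4*((-21 + 1² + 3*(-2) - 2*1)/(4 + 1)))*6)*1403 = ((4*((-21 + 1 - 6 - 2)/5))*6)*1403 = ((4*((⅕)*(-28)))*6)*1403 = ((4*(-28/5))*6)*1403 = -112/5*6*1403 = -672/5*1403 = -942816/5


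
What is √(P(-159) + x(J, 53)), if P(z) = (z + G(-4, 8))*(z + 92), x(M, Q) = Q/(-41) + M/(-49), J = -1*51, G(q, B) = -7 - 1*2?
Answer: √927124718/287 ≈ 106.09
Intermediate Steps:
G(q, B) = -9 (G(q, B) = -7 - 2 = -9)
J = -51
x(M, Q) = -Q/41 - M/49 (x(M, Q) = Q*(-1/41) + M*(-1/49) = -Q/41 - M/49)
P(z) = (-9 + z)*(92 + z) (P(z) = (z - 9)*(z + 92) = (-9 + z)*(92 + z))
√(P(-159) + x(J, 53)) = √((-828 + (-159)² + 83*(-159)) + (-1/41*53 - 1/49*(-51))) = √((-828 + 25281 - 13197) + (-53/41 + 51/49)) = √(11256 - 506/2009) = √(22612798/2009) = √927124718/287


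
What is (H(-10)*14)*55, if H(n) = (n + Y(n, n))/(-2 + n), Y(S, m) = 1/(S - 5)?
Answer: 11627/18 ≈ 645.94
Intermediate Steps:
Y(S, m) = 1/(-5 + S)
H(n) = (n + 1/(-5 + n))/(-2 + n)
(H(-10)*14)*55 = (((1 - 10*(-5 - 10))/((-5 - 10)*(-2 - 10)))*14)*55 = (((1 - 10*(-15))/(-15*(-12)))*14)*55 = (-1/15*(-1/12)*(1 + 150)*14)*55 = (-1/15*(-1/12)*151*14)*55 = ((151/180)*14)*55 = (1057/90)*55 = 11627/18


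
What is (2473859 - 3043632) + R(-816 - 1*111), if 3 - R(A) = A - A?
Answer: -569770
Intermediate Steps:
R(A) = 3 (R(A) = 3 - (A - A) = 3 - 1*0 = 3 + 0 = 3)
(2473859 - 3043632) + R(-816 - 1*111) = (2473859 - 3043632) + 3 = -569773 + 3 = -569770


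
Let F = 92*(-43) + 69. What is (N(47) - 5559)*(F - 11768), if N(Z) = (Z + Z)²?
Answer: -51301435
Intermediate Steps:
N(Z) = 4*Z² (N(Z) = (2*Z)² = 4*Z²)
F = -3887 (F = -3956 + 69 = -3887)
(N(47) - 5559)*(F - 11768) = (4*47² - 5559)*(-3887 - 11768) = (4*2209 - 5559)*(-15655) = (8836 - 5559)*(-15655) = 3277*(-15655) = -51301435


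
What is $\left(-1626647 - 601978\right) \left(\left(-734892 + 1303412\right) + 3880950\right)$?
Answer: $-9916200078750$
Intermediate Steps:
$\left(-1626647 - 601978\right) \left(\left(-734892 + 1303412\right) + 3880950\right) = - 2228625 \left(568520 + 3880950\right) = \left(-2228625\right) 4449470 = -9916200078750$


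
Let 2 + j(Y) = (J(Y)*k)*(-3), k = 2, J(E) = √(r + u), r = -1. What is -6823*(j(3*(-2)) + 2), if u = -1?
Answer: 40938*I*√2 ≈ 57895.0*I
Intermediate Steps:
J(E) = I*√2 (J(E) = √(-1 - 1) = √(-2) = I*√2)
j(Y) = -2 - 6*I*√2 (j(Y) = -2 + ((I*√2)*2)*(-3) = -2 + (2*I*√2)*(-3) = -2 - 6*I*√2)
-6823*(j(3*(-2)) + 2) = -6823*((-2 - 6*I*√2) + 2) = -(-40938)*I*√2 = 40938*I*√2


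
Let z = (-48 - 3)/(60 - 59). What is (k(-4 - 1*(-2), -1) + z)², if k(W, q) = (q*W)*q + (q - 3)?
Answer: 3249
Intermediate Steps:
z = -51 (z = -51/1 = -51*1 = -51)
k(W, q) = -3 + q + W*q² (k(W, q) = (W*q)*q + (-3 + q) = W*q² + (-3 + q) = -3 + q + W*q²)
(k(-4 - 1*(-2), -1) + z)² = ((-3 - 1 + (-4 - 1*(-2))*(-1)²) - 51)² = ((-3 - 1 + (-4 + 2)*1) - 51)² = ((-3 - 1 - 2*1) - 51)² = ((-3 - 1 - 2) - 51)² = (-6 - 51)² = (-57)² = 3249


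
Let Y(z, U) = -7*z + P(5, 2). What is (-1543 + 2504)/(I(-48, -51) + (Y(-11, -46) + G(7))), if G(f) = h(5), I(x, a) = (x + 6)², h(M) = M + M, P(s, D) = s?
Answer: 961/1856 ≈ 0.51778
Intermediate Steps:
h(M) = 2*M
I(x, a) = (6 + x)²
G(f) = 10 (G(f) = 2*5 = 10)
Y(z, U) = 5 - 7*z (Y(z, U) = -7*z + 5 = 5 - 7*z)
(-1543 + 2504)/(I(-48, -51) + (Y(-11, -46) + G(7))) = (-1543 + 2504)/((6 - 48)² + ((5 - 7*(-11)) + 10)) = 961/((-42)² + ((5 + 77) + 10)) = 961/(1764 + (82 + 10)) = 961/(1764 + 92) = 961/1856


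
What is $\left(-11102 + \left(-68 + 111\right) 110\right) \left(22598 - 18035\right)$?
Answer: $-29075436$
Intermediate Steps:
$\left(-11102 + \left(-68 + 111\right) 110\right) \left(22598 - 18035\right) = \left(-11102 + 43 \cdot 110\right) 4563 = \left(-11102 + 4730\right) 4563 = \left(-6372\right) 4563 = -29075436$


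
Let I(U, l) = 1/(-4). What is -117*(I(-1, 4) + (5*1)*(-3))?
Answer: 7137/4 ≈ 1784.3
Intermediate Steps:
I(U, l) = -1/4
-117*(I(-1, 4) + (5*1)*(-3)) = -117*(-1/4 + (5*1)*(-3)) = -117*(-1/4 + 5*(-3)) = -117*(-1/4 - 15) = -117*(-61/4) = 7137/4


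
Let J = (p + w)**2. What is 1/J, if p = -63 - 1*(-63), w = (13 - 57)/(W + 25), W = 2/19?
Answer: 227529/698896 ≈ 0.32555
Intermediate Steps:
W = 2/19 (W = 2*(1/19) = 2/19 ≈ 0.10526)
w = -836/477 (w = (13 - 57)/(2/19 + 25) = -44/477/19 = -44*19/477 = -836/477 ≈ -1.7526)
p = 0 (p = -63 + 63 = 0)
J = 698896/227529 (J = (0 - 836/477)**2 = (-836/477)**2 = 698896/227529 ≈ 3.0717)
1/J = 1/(698896/227529) = 227529/698896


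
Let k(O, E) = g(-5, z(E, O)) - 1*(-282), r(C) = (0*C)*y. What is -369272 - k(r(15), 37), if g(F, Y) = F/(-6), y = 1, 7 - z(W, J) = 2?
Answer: -2217329/6 ≈ -3.6956e+5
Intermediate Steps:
z(W, J) = 5 (z(W, J) = 7 - 1*2 = 7 - 2 = 5)
g(F, Y) = -F/6 (g(F, Y) = F*(-⅙) = -F/6)
r(C) = 0 (r(C) = (0*C)*1 = 0*1 = 0)
k(O, E) = 1697/6 (k(O, E) = -⅙*(-5) - 1*(-282) = ⅚ + 282 = 1697/6)
-369272 - k(r(15), 37) = -369272 - 1*1697/6 = -369272 - 1697/6 = -2217329/6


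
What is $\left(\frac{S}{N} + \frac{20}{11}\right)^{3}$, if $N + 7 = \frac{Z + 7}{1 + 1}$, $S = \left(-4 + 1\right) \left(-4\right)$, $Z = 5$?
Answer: $- \frac{1404928}{1331} \approx -1055.5$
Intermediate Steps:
$S = 12$ ($S = \left(-3\right) \left(-4\right) = 12$)
$N = -1$ ($N = -7 + \frac{5 + 7}{1 + 1} = -7 + \frac{12}{2} = -7 + 12 \cdot \frac{1}{2} = -7 + 6 = -1$)
$\left(\frac{S}{N} + \frac{20}{11}\right)^{3} = \left(\frac{12}{-1} + \frac{20}{11}\right)^{3} = \left(12 \left(-1\right) + 20 \cdot \frac{1}{11}\right)^{3} = \left(-12 + \frac{20}{11}\right)^{3} = \left(- \frac{112}{11}\right)^{3} = - \frac{1404928}{1331}$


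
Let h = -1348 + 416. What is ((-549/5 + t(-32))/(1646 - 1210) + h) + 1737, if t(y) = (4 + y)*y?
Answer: 1758831/2180 ≈ 806.80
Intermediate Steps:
t(y) = y*(4 + y)
h = -932
((-549/5 + t(-32))/(1646 - 1210) + h) + 1737 = ((-549/5 - 32*(4 - 32))/(1646 - 1210) - 932) + 1737 = ((-549*⅕ - 32*(-28))/436 - 932) + 1737 = ((-549/5 + 896)*(1/436) - 932) + 1737 = ((3931/5)*(1/436) - 932) + 1737 = (3931/2180 - 932) + 1737 = -2027829/2180 + 1737 = 1758831/2180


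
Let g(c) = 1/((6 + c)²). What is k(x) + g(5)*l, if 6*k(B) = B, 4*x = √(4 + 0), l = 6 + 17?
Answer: 397/1452 ≈ 0.27342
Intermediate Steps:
l = 23
x = ½ (x = √(4 + 0)/4 = √4/4 = (¼)*2 = ½ ≈ 0.50000)
k(B) = B/6
g(c) = (6 + c)⁻²
k(x) + g(5)*l = (⅙)*(½) + 23/(6 + 5)² = 1/12 + 23/11² = 1/12 + (1/121)*23 = 1/12 + 23/121 = 397/1452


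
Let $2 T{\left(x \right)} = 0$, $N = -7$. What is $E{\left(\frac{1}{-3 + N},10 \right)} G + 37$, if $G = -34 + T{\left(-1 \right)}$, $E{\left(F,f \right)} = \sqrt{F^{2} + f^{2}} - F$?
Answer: $\frac{168}{5} - \frac{17 \sqrt{10001}}{5} \approx -306.42$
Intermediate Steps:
$T{\left(x \right)} = 0$ ($T{\left(x \right)} = \frac{1}{2} \cdot 0 = 0$)
$G = -34$ ($G = -34 + 0 = -34$)
$E{\left(\frac{1}{-3 + N},10 \right)} G + 37 = \left(\sqrt{\left(\frac{1}{-3 - 7}\right)^{2} + 10^{2}} - \frac{1}{-3 - 7}\right) \left(-34\right) + 37 = \left(\sqrt{\left(\frac{1}{-10}\right)^{2} + 100} - \frac{1}{-10}\right) \left(-34\right) + 37 = \left(\sqrt{\left(- \frac{1}{10}\right)^{2} + 100} - - \frac{1}{10}\right) \left(-34\right) + 37 = \left(\sqrt{\frac{1}{100} + 100} + \frac{1}{10}\right) \left(-34\right) + 37 = \left(\sqrt{\frac{10001}{100}} + \frac{1}{10}\right) \left(-34\right) + 37 = \left(\frac{\sqrt{10001}}{10} + \frac{1}{10}\right) \left(-34\right) + 37 = \left(\frac{1}{10} + \frac{\sqrt{10001}}{10}\right) \left(-34\right) + 37 = \left(- \frac{17}{5} - \frac{17 \sqrt{10001}}{5}\right) + 37 = \frac{168}{5} - \frac{17 \sqrt{10001}}{5}$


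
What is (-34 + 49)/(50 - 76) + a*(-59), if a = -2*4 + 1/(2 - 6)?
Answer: 25281/52 ≈ 486.17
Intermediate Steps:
a = -33/4 (a = -8 + 1/(-4) = -8 - ¼ = -33/4 ≈ -8.2500)
(-34 + 49)/(50 - 76) + a*(-59) = (-34 + 49)/(50 - 76) - 33/4*(-59) = 15/(-26) + 1947/4 = 15*(-1/26) + 1947/4 = -15/26 + 1947/4 = 25281/52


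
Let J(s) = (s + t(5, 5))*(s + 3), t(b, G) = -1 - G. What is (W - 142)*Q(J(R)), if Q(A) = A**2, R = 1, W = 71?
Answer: -28400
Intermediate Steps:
J(s) = (-6 + s)*(3 + s) (J(s) = (s + (-1 - 1*5))*(s + 3) = (s + (-1 - 5))*(3 + s) = (s - 6)*(3 + s) = (-6 + s)*(3 + s))
(W - 142)*Q(J(R)) = (71 - 142)*(-18 + 1**2 - 3*1)**2 = -71*(-18 + 1 - 3)**2 = -71*(-20)**2 = -71*400 = -28400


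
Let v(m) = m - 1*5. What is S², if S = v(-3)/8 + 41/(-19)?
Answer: 3600/361 ≈ 9.9723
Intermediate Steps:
v(m) = -5 + m (v(m) = m - 5 = -5 + m)
S = -60/19 (S = (-5 - 3)/8 + 41/(-19) = -8*⅛ + 41*(-1/19) = -1 - 41/19 = -60/19 ≈ -3.1579)
S² = (-60/19)² = 3600/361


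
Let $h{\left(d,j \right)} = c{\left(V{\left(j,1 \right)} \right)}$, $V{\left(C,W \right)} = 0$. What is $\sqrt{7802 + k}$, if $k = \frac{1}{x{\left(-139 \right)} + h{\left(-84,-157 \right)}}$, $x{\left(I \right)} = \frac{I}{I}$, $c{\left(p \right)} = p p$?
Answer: $51 \sqrt{3} \approx 88.335$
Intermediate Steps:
$c{\left(p \right)} = p^{2}$
$h{\left(d,j \right)} = 0$ ($h{\left(d,j \right)} = 0^{2} = 0$)
$x{\left(I \right)} = 1$
$k = 1$ ($k = \frac{1}{1 + 0} = 1^{-1} = 1$)
$\sqrt{7802 + k} = \sqrt{7802 + 1} = \sqrt{7803} = 51 \sqrt{3}$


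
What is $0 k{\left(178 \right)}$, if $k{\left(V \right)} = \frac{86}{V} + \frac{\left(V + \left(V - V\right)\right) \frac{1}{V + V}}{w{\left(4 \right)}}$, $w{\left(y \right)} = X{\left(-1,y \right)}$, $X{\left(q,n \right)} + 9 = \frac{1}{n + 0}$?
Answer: $0$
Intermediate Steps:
$X{\left(q,n \right)} = -9 + \frac{1}{n}$ ($X{\left(q,n \right)} = -9 + \frac{1}{n + 0} = -9 + \frac{1}{n}$)
$w{\left(y \right)} = -9 + \frac{1}{y}$
$k{\left(V \right)} = - \frac{2}{35} + \frac{86}{V}$ ($k{\left(V \right)} = \frac{86}{V} + \frac{\left(V + \left(V - V\right)\right) \frac{1}{V + V}}{-9 + \frac{1}{4}} = \frac{86}{V} + \frac{\left(V + 0\right) \frac{1}{2 V}}{-9 + \frac{1}{4}} = \frac{86}{V} + \frac{V \frac{1}{2 V}}{- \frac{35}{4}} = \frac{86}{V} + \frac{1}{2} \left(- \frac{4}{35}\right) = \frac{86}{V} - \frac{2}{35} = - \frac{2}{35} + \frac{86}{V}$)
$0 k{\left(178 \right)} = 0 \left(- \frac{2}{35} + \frac{86}{178}\right) = 0 \left(- \frac{2}{35} + 86 \cdot \frac{1}{178}\right) = 0 \left(- \frac{2}{35} + \frac{43}{89}\right) = 0 \cdot \frac{1327}{3115} = 0$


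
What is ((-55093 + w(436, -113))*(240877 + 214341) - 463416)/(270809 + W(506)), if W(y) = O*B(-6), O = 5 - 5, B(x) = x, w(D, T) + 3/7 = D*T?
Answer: -332553649452/1895663 ≈ -1.7543e+5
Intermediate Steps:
w(D, T) = -3/7 + D*T
O = 0
W(y) = 0 (W(y) = 0*(-6) = 0)
((-55093 + w(436, -113))*(240877 + 214341) - 463416)/(270809 + W(506)) = ((-55093 + (-3/7 + 436*(-113)))*(240877 + 214341) - 463416)/(270809 + 0) = ((-55093 + (-3/7 - 49268))*455218 - 463416)/270809 = ((-55093 - 344879/7)*455218 - 463416)*(1/270809) = (-730530/7*455218 - 463416)*(1/270809) = (-332550405540/7 - 463416)*(1/270809) = -332553649452/7*1/270809 = -332553649452/1895663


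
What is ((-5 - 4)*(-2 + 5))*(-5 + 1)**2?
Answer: -432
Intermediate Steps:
((-5 - 4)*(-2 + 5))*(-5 + 1)**2 = -9*3*(-4)**2 = -27*16 = -432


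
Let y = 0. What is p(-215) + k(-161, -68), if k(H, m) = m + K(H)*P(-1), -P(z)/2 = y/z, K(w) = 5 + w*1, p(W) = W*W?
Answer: 46157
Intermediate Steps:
p(W) = W**2
K(w) = 5 + w
P(z) = 0 (P(z) = -0/z = -2*0 = 0)
k(H, m) = m (k(H, m) = m + (5 + H)*0 = m + 0 = m)
p(-215) + k(-161, -68) = (-215)**2 - 68 = 46225 - 68 = 46157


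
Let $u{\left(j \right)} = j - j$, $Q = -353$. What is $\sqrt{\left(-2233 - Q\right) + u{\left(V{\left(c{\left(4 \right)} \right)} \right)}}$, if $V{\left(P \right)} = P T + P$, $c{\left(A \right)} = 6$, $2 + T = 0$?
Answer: $2 i \sqrt{470} \approx 43.359 i$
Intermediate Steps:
$T = -2$ ($T = -2 + 0 = -2$)
$V{\left(P \right)} = - P$ ($V{\left(P \right)} = P \left(-2\right) + P = - 2 P + P = - P$)
$u{\left(j \right)} = 0$
$\sqrt{\left(-2233 - Q\right) + u{\left(V{\left(c{\left(4 \right)} \right)} \right)}} = \sqrt{\left(-2233 - -353\right) + 0} = \sqrt{\left(-2233 + 353\right) + 0} = \sqrt{-1880 + 0} = \sqrt{-1880} = 2 i \sqrt{470}$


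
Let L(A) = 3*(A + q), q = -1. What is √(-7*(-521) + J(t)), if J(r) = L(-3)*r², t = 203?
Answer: I*√490861 ≈ 700.62*I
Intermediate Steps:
L(A) = -3 + 3*A (L(A) = 3*(A - 1) = 3*(-1 + A) = -3 + 3*A)
J(r) = -12*r² (J(r) = (-3 + 3*(-3))*r² = (-3 - 9)*r² = -12*r²)
√(-7*(-521) + J(t)) = √(-7*(-521) - 12*203²) = √(3647 - 12*41209) = √(3647 - 494508) = √(-490861) = I*√490861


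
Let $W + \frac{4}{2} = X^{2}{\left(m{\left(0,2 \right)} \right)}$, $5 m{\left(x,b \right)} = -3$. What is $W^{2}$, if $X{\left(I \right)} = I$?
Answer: $\frac{1681}{625} \approx 2.6896$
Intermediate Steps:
$m{\left(x,b \right)} = - \frac{3}{5}$ ($m{\left(x,b \right)} = \frac{1}{5} \left(-3\right) = - \frac{3}{5}$)
$W = - \frac{41}{25}$ ($W = -2 + \left(- \frac{3}{5}\right)^{2} = -2 + \frac{9}{25} = - \frac{41}{25} \approx -1.64$)
$W^{2} = \left(- \frac{41}{25}\right)^{2} = \frac{1681}{625}$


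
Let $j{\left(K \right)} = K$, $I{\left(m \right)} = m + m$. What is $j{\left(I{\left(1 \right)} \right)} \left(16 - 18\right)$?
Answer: $-4$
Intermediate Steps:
$I{\left(m \right)} = 2 m$
$j{\left(I{\left(1 \right)} \right)} \left(16 - 18\right) = 2 \cdot 1 \left(16 - 18\right) = 2 \left(-2\right) = -4$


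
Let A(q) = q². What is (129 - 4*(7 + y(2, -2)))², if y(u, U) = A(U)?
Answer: 7225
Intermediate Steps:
y(u, U) = U²
(129 - 4*(7 + y(2, -2)))² = (129 - 4*(7 + (-2)²))² = (129 - 4*(7 + 4))² = (129 - 4*11)² = (129 - 44)² = 85² = 7225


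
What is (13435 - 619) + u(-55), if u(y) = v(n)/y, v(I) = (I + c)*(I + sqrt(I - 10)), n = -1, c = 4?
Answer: 704883/55 - 3*I*sqrt(11)/55 ≈ 12816.0 - 0.18091*I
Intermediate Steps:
v(I) = (4 + I)*(I + sqrt(-10 + I)) (v(I) = (I + 4)*(I + sqrt(I - 10)) = (4 + I)*(I + sqrt(-10 + I)))
u(y) = (-3 + 3*I*sqrt(11))/y (u(y) = ((-1)**2 + 4*(-1) + 4*sqrt(-10 - 1) - sqrt(-10 - 1))/y = (1 - 4 + 4*sqrt(-11) - sqrt(-11))/y = (1 - 4 + 4*(I*sqrt(11)) - I*sqrt(11))/y = (1 - 4 + 4*I*sqrt(11) - I*sqrt(11))/y = (-3 + 3*I*sqrt(11))/y)
(13435 - 619) + u(-55) = (13435 - 619) + 3*(-1 + I*sqrt(11))/(-55) = 12816 + 3*(-1/55)*(-1 + I*sqrt(11)) = 12816 + (3/55 - 3*I*sqrt(11)/55) = 704883/55 - 3*I*sqrt(11)/55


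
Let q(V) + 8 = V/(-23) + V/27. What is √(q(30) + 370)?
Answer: √1722562/69 ≈ 19.021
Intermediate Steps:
q(V) = -8 - 4*V/621 (q(V) = -8 + (V/(-23) + V/27) = -8 + (V*(-1/23) + V*(1/27)) = -8 + (-V/23 + V/27) = -8 - 4*V/621)
√(q(30) + 370) = √((-8 - 4/621*30) + 370) = √((-8 - 40/207) + 370) = √(-1696/207 + 370) = √(74894/207) = √1722562/69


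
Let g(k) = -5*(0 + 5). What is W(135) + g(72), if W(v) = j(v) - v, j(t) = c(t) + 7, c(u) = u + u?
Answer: 117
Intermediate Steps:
g(k) = -25 (g(k) = -5*5 = -25)
c(u) = 2*u
j(t) = 7 + 2*t (j(t) = 2*t + 7 = 7 + 2*t)
W(v) = 7 + v (W(v) = (7 + 2*v) - v = 7 + v)
W(135) + g(72) = (7 + 135) - 25 = 142 - 25 = 117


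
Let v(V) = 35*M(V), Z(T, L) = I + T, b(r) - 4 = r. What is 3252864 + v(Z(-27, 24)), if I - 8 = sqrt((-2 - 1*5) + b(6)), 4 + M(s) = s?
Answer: 3252059 + 35*sqrt(3) ≈ 3.2521e+6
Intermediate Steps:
M(s) = -4 + s
b(r) = 4 + r
I = 8 + sqrt(3) (I = 8 + sqrt((-2 - 1*5) + (4 + 6)) = 8 + sqrt((-2 - 5) + 10) = 8 + sqrt(-7 + 10) = 8 + sqrt(3) ≈ 9.7321)
Z(T, L) = 8 + T + sqrt(3) (Z(T, L) = (8 + sqrt(3)) + T = 8 + T + sqrt(3))
v(V) = -140 + 35*V (v(V) = 35*(-4 + V) = -140 + 35*V)
3252864 + v(Z(-27, 24)) = 3252864 + (-140 + 35*(8 - 27 + sqrt(3))) = 3252864 + (-140 + 35*(-19 + sqrt(3))) = 3252864 + (-140 + (-665 + 35*sqrt(3))) = 3252864 + (-805 + 35*sqrt(3)) = 3252059 + 35*sqrt(3)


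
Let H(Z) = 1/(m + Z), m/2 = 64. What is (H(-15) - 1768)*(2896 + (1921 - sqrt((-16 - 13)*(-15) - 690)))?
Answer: -962354711/113 + 199783*I*sqrt(255)/113 ≈ -8.5164e+6 + 28233.0*I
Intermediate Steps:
m = 128 (m = 2*64 = 128)
H(Z) = 1/(128 + Z)
(H(-15) - 1768)*(2896 + (1921 - sqrt((-16 - 13)*(-15) - 690))) = (1/(128 - 15) - 1768)*(2896 + (1921 - sqrt((-16 - 13)*(-15) - 690))) = (1/113 - 1768)*(2896 + (1921 - sqrt(-29*(-15) - 690))) = (1/113 - 1768)*(2896 + (1921 - sqrt(435 - 690))) = -199783*(2896 + (1921 - sqrt(-255)))/113 = -199783*(2896 + (1921 - I*sqrt(255)))/113 = -199783*(4817 - I*sqrt(255))/113 = -962354711/113 + 199783*I*sqrt(255)/113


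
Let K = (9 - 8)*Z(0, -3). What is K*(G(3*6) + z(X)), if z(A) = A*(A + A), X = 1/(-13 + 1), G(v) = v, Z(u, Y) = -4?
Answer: -1297/18 ≈ -72.056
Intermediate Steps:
X = -1/12 (X = 1/(-12) = -1/12 ≈ -0.083333)
K = -4 (K = (9 - 8)*(-4) = 1*(-4) = -4)
z(A) = 2*A² (z(A) = A*(2*A) = 2*A²)
K*(G(3*6) + z(X)) = -4*(3*6 + 2*(-1/12)²) = -4*(18 + 2*(1/144)) = -4*(18 + 1/72) = -4*1297/72 = -1297/18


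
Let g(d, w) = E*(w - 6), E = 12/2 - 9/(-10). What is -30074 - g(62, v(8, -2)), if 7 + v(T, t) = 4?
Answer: -300119/10 ≈ -30012.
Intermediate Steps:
E = 69/10 (E = 12*(1/2) - 9*(-1/10) = 6 + 9/10 = 69/10 ≈ 6.9000)
v(T, t) = -3 (v(T, t) = -7 + 4 = -3)
g(d, w) = -207/5 + 69*w/10 (g(d, w) = 69*(w - 6)/10 = 69*(-6 + w)/10 = -207/5 + 69*w/10)
-30074 - g(62, v(8, -2)) = -30074 - (-207/5 + (69/10)*(-3)) = -30074 - (-207/5 - 207/10) = -30074 - 1*(-621/10) = -30074 + 621/10 = -300119/10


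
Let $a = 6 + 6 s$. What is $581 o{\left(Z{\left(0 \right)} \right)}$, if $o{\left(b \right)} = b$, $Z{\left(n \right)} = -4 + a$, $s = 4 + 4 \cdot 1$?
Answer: $29050$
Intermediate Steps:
$s = 8$ ($s = 4 + 4 = 8$)
$a = 54$ ($a = 6 + 6 \cdot 8 = 6 + 48 = 54$)
$Z{\left(n \right)} = 50$ ($Z{\left(n \right)} = -4 + 54 = 50$)
$581 o{\left(Z{\left(0 \right)} \right)} = 581 \cdot 50 = 29050$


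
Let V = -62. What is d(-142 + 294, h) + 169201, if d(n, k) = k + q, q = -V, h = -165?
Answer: 169098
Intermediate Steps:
q = 62 (q = -1*(-62) = 62)
d(n, k) = 62 + k (d(n, k) = k + 62 = 62 + k)
d(-142 + 294, h) + 169201 = (62 - 165) + 169201 = -103 + 169201 = 169098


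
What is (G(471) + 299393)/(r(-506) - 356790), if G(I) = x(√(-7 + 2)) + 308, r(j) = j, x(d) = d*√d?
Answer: -299701/357296 - 5^(¾)*I^(3/2)/357296 ≈ -0.8388 - 6.6174e-6*I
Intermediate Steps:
x(d) = d^(3/2)
G(I) = 308 + 5^(¾)*I^(3/2) (G(I) = (√(-7 + 2))^(3/2) + 308 = (√(-5))^(3/2) + 308 = (I*√5)^(3/2) + 308 = 5^(¾)*I^(3/2) + 308 = 308 + 5^(¾)*I^(3/2))
(G(471) + 299393)/(r(-506) - 356790) = ((308 + 5^(¾)*I^(3/2)) + 299393)/(-506 - 356790) = (299701 + 5^(¾)*I^(3/2))/(-357296) = (299701 + 5^(¾)*I^(3/2))*(-1/357296) = -299701/357296 - 5^(¾)*I^(3/2)/357296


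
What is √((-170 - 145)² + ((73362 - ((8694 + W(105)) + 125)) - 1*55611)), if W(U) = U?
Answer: 2*√27013 ≈ 328.71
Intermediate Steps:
√((-170 - 145)² + ((73362 - ((8694 + W(105)) + 125)) - 1*55611)) = √((-170 - 145)² + ((73362 - ((8694 + 105) + 125)) - 1*55611)) = √((-315)² + ((73362 - (8799 + 125)) - 55611)) = √(99225 + ((73362 - 1*8924) - 55611)) = √(99225 + ((73362 - 8924) - 55611)) = √(99225 + (64438 - 55611)) = √(99225 + 8827) = √108052 = 2*√27013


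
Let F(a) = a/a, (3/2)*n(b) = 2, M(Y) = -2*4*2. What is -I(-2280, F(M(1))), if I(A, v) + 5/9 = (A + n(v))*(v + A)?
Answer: -46737727/9 ≈ -5.1931e+6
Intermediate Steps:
M(Y) = -16 (M(Y) = -8*2 = -16)
n(b) = 4/3 (n(b) = (2/3)*2 = 4/3)
F(a) = 1
I(A, v) = -5/9 + (4/3 + A)*(A + v) (I(A, v) = -5/9 + (A + 4/3)*(v + A) = -5/9 + (4/3 + A)*(A + v))
-I(-2280, F(M(1))) = -(-5/9 + (-2280)**2 + (4/3)*(-2280) + (4/3)*1 - 2280*1) = -(-5/9 + 5198400 - 3040 + 4/3 - 2280) = -1*46737727/9 = -46737727/9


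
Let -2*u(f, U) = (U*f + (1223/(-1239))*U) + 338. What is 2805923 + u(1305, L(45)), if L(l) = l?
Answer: 1146658862/413 ≈ 2.7764e+6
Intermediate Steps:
u(f, U) = -169 + 1223*U/2478 - U*f/2 (u(f, U) = -((U*f + (1223/(-1239))*U) + 338)/2 = -((U*f + (1223*(-1/1239))*U) + 338)/2 = -((U*f - 1223*U/1239) + 338)/2 = -((-1223*U/1239 + U*f) + 338)/2 = -(338 - 1223*U/1239 + U*f)/2 = -169 + 1223*U/2478 - U*f/2)
2805923 + u(1305, L(45)) = 2805923 + (-169 + (1223/2478)*45 - ½*45*1305) = 2805923 + (-169 + 18345/826 - 58725/2) = 2805923 - 12187337/413 = 1146658862/413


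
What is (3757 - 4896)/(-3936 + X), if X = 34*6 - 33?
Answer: 1139/3765 ≈ 0.30252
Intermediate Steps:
X = 171 (X = 204 - 33 = 171)
(3757 - 4896)/(-3936 + X) = (3757 - 4896)/(-3936 + 171) = -1139/(-3765) = -1139*(-1/3765) = 1139/3765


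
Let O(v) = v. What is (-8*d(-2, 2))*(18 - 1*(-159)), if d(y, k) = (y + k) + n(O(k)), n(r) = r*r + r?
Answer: -8496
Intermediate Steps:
n(r) = r + r**2 (n(r) = r**2 + r = r + r**2)
d(y, k) = k + y + k*(1 + k) (d(y, k) = (y + k) + k*(1 + k) = (k + y) + k*(1 + k) = k + y + k*(1 + k))
(-8*d(-2, 2))*(18 - 1*(-159)) = (-8*(2 - 2 + 2*(1 + 2)))*(18 - 1*(-159)) = (-8*(2 - 2 + 2*3))*(18 + 159) = -8*(2 - 2 + 6)*177 = -8*6*177 = -48*177 = -8496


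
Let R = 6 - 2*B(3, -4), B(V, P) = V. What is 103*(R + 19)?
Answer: 1957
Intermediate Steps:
R = 0 (R = 6 - 2*3 = 6 - 6 = 0)
103*(R + 19) = 103*(0 + 19) = 103*19 = 1957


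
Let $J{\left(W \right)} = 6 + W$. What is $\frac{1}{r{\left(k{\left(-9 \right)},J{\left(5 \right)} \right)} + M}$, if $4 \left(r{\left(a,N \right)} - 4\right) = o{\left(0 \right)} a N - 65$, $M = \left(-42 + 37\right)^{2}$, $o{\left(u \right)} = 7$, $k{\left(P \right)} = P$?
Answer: $- \frac{2}{321} \approx -0.0062305$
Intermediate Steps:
$M = 25$ ($M = \left(-5\right)^{2} = 25$)
$r{\left(a,N \right)} = - \frac{49}{4} + \frac{7 N a}{4}$ ($r{\left(a,N \right)} = 4 + \frac{7 a N - 65}{4} = 4 + \frac{7 N a - 65}{4} = 4 + \frac{-65 + 7 N a}{4} = 4 + \left(- \frac{65}{4} + \frac{7 N a}{4}\right) = - \frac{49}{4} + \frac{7 N a}{4}$)
$\frac{1}{r{\left(k{\left(-9 \right)},J{\left(5 \right)} \right)} + M} = \frac{1}{\left(- \frac{49}{4} + \frac{7}{4} \left(6 + 5\right) \left(-9\right)\right) + 25} = \frac{1}{\left(- \frac{49}{4} + \frac{7}{4} \cdot 11 \left(-9\right)\right) + 25} = \frac{1}{\left(- \frac{49}{4} - \frac{693}{4}\right) + 25} = \frac{1}{- \frac{371}{2} + 25} = \frac{1}{- \frac{321}{2}} = - \frac{2}{321}$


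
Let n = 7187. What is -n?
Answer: -7187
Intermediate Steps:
-n = -1*7187 = -7187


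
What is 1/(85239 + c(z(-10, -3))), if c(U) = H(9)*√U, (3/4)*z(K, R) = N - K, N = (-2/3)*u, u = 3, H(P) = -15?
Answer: 28413/2421894907 + 20*√6/7265684721 ≈ 1.1738e-5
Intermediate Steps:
N = -2 (N = -2/3*3 = -2*⅓*3 = -⅔*3 = -2)
z(K, R) = -8/3 - 4*K/3 (z(K, R) = 4*(-2 - K)/3 = -8/3 - 4*K/3)
c(U) = -15*√U
1/(85239 + c(z(-10, -3))) = 1/(85239 - 15*√(-8/3 - 4/3*(-10))) = 1/(85239 - 15*√(-8/3 + 40/3)) = 1/(85239 - 20*√6)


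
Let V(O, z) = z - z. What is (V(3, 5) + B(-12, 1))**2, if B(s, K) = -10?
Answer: 100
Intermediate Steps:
V(O, z) = 0
(V(3, 5) + B(-12, 1))**2 = (0 - 10)**2 = (-10)**2 = 100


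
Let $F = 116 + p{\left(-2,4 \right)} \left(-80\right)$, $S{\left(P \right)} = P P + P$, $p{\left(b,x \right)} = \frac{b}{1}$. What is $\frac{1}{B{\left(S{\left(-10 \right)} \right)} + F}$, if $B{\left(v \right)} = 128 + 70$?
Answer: $\frac{1}{474} \approx 0.0021097$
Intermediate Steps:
$p{\left(b,x \right)} = b$ ($p{\left(b,x \right)} = b 1 = b$)
$S{\left(P \right)} = P + P^{2}$ ($S{\left(P \right)} = P^{2} + P = P + P^{2}$)
$B{\left(v \right)} = 198$
$F = 276$ ($F = 116 - -160 = 116 + 160 = 276$)
$\frac{1}{B{\left(S{\left(-10 \right)} \right)} + F} = \frac{1}{198 + 276} = \frac{1}{474}$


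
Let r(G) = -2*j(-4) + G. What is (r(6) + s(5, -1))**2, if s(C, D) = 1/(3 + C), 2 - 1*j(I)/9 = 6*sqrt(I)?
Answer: (-239 + 1728*I)**2/64 ≈ -45764.0 - 12906.0*I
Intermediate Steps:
j(I) = 18 - 54*sqrt(I)
r(G) = -36 + G + 216*I (r(G) = -2*(18 - 108*I) + G = (-36 + 216*I) + G = -36 + G + 216*I)
(r(6) + s(5, -1))**2 = ((-36 + 6 + 216*I) + 1/(3 + 5))**2 = ((-30 + 216*I) + 1/8)**2 = (-239/8 + 216*I)**2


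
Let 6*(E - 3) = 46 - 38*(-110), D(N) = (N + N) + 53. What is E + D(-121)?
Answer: 1555/3 ≈ 518.33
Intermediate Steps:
D(N) = 53 + 2*N (D(N) = 2*N + 53 = 53 + 2*N)
E = 2122/3 (E = 3 + (46 - 38*(-110))/6 = 3 + (46 + 4180)/6 = 3 + (⅙)*4226 = 3 + 2113/3 = 2122/3 ≈ 707.33)
E + D(-121) = 2122/3 + (53 + 2*(-121)) = 2122/3 + (53 - 242) = 2122/3 - 189 = 1555/3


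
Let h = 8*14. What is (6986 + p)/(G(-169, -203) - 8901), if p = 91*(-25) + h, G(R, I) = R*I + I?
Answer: 4823/25203 ≈ 0.19137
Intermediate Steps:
h = 112
G(R, I) = I + I*R (G(R, I) = I*R + I = I + I*R)
p = -2163 (p = 91*(-25) + 112 = -2275 + 112 = -2163)
(6986 + p)/(G(-169, -203) - 8901) = (6986 - 2163)/(-203*(1 - 169) - 8901) = 4823/(-203*(-168) - 8901) = 4823/(34104 - 8901) = 4823/25203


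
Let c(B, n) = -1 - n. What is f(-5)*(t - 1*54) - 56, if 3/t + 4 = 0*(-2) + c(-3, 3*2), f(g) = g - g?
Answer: -56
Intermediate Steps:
f(g) = 0
t = -3/11 (t = 3/(-4 + (0*(-2) + (-1 - 3*2))) = 3/(-4 + (0 + (-1 - 1*6))) = 3/(-4 + (0 + (-1 - 6))) = 3/(-4 + (0 - 7)) = 3/(-4 - 7) = 3/(-11) = 3*(-1/11) = -3/11 ≈ -0.27273)
f(-5)*(t - 1*54) - 56 = 0*(-3/11 - 1*54) - 56 = 0*(-3/11 - 54) - 56 = 0*(-597/11) - 56 = 0 - 56 = -56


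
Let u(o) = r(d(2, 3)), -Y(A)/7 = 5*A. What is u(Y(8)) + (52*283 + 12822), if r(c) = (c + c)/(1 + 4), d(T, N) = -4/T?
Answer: 137686/5 ≈ 27537.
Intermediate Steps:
r(c) = 2*c/5 (r(c) = (2*c)/5 = (2*c)*(⅕) = 2*c/5)
Y(A) = -35*A
u(o) = -⅘ (u(o) = 2*(-4/2)/5 = 2*(-4*½)/5 = (⅖)*(-2) = -⅘)
u(Y(8)) + (52*283 + 12822) = -⅘ + (52*283 + 12822) = -⅘ + (14716 + 12822) = -⅘ + 27538 = 137686/5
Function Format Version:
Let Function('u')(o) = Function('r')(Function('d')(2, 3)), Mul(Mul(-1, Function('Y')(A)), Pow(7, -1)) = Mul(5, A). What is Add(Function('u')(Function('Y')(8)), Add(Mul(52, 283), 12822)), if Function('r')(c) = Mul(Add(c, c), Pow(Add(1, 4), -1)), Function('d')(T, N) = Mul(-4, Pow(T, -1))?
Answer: Rational(137686, 5) ≈ 27537.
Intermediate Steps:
Function('r')(c) = Mul(Rational(2, 5), c) (Function('r')(c) = Mul(Mul(2, c), Pow(5, -1)) = Mul(Mul(2, c), Rational(1, 5)) = Mul(Rational(2, 5), c))
Function('Y')(A) = Mul(-35, A) (Function('Y')(A) = Mul(-7, Mul(5, A)) = Mul(-35, A))
Function('u')(o) = Rational(-4, 5) (Function('u')(o) = Mul(Rational(2, 5), Mul(-4, Pow(2, -1))) = Mul(Rational(2, 5), Mul(-4, Rational(1, 2))) = Mul(Rational(2, 5), -2) = Rational(-4, 5))
Add(Function('u')(Function('Y')(8)), Add(Mul(52, 283), 12822)) = Add(Rational(-4, 5), Add(Mul(52, 283), 12822)) = Add(Rational(-4, 5), Add(14716, 12822)) = Add(Rational(-4, 5), 27538) = Rational(137686, 5)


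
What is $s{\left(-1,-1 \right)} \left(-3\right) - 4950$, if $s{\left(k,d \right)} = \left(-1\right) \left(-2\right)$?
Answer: $-4956$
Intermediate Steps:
$s{\left(k,d \right)} = 2$
$s{\left(-1,-1 \right)} \left(-3\right) - 4950 = 2 \left(-3\right) - 4950 = -6 - 4950 = -4956$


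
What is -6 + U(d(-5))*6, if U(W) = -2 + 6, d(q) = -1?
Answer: 18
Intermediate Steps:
U(W) = 4
-6 + U(d(-5))*6 = -6 + 4*6 = -6 + 24 = 18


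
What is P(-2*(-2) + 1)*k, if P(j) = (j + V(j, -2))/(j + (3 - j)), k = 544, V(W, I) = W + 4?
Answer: 7616/3 ≈ 2538.7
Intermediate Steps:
V(W, I) = 4 + W
P(j) = 4/3 + 2*j/3 (P(j) = (j + (4 + j))/(j + (3 - j)) = (4 + 2*j)/3 = (4 + 2*j)*(⅓) = 4/3 + 2*j/3)
P(-2*(-2) + 1)*k = (4/3 + 2*(-2*(-2) + 1)/3)*544 = (4/3 + 2*(4 + 1)/3)*544 = (4/3 + (⅔)*5)*544 = (4/3 + 10/3)*544 = (14/3)*544 = 7616/3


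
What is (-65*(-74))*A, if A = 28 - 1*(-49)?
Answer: 370370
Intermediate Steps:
A = 77 (A = 28 + 49 = 77)
(-65*(-74))*A = -65*(-74)*77 = 4810*77 = 370370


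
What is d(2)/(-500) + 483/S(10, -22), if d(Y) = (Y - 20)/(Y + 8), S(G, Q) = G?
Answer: 120759/2500 ≈ 48.304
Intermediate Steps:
d(Y) = (-20 + Y)/(8 + Y)
d(2)/(-500) + 483/S(10, -22) = ((-20 + 2)/(8 + 2))/(-500) + 483/10 = (-18/10)*(-1/500) + 483*(⅒) = ((⅒)*(-18))*(-1/500) + 483/10 = -9/5*(-1/500) + 483/10 = 9/2500 + 483/10 = 120759/2500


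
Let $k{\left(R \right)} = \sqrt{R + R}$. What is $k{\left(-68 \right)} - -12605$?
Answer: $12605 + 2 i \sqrt{34} \approx 12605.0 + 11.662 i$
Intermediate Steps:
$k{\left(R \right)} = \sqrt{2} \sqrt{R}$ ($k{\left(R \right)} = \sqrt{2 R} = \sqrt{2} \sqrt{R}$)
$k{\left(-68 \right)} - -12605 = \sqrt{2} \sqrt{-68} - -12605 = \sqrt{2} \cdot 2 i \sqrt{17} + 12605 = 2 i \sqrt{34} + 12605 = 12605 + 2 i \sqrt{34}$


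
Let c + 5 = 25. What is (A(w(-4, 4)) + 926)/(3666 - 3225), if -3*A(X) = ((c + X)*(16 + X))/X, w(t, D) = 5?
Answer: 99/49 ≈ 2.0204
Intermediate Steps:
c = 20 (c = -5 + 25 = 20)
A(X) = -(16 + X)*(20 + X)/(3*X) (A(X) = -(20 + X)*(16 + X)/(3*X) = -(16 + X)*(20 + X)/(3*X))
(A(w(-4, 4)) + 926)/(3666 - 3225) = ((⅓)*(-320 - 1*5*(36 + 5))/5 + 926)/(3666 - 3225) = ((⅓)*(⅕)*(-320 - 1*5*41) + 926)/441 = ((⅓)*(⅕)*(-320 - 205) + 926)*(1/441) = ((⅓)*(⅕)*(-525) + 926)*(1/441) = (-35 + 926)*(1/441) = 891*(1/441) = 99/49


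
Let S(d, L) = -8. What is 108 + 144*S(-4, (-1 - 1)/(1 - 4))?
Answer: -1044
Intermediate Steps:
108 + 144*S(-4, (-1 - 1)/(1 - 4)) = 108 + 144*(-8) = 108 - 1152 = -1044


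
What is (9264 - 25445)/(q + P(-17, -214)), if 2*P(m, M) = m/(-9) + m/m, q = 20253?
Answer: -145629/182290 ≈ -0.79889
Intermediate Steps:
P(m, M) = 1/2 - m/18 (P(m, M) = (m/(-9) + m/m)/2 = (m*(-1/9) + 1)/2 = (-m/9 + 1)/2 = (1 - m/9)/2 = 1/2 - m/18)
(9264 - 25445)/(q + P(-17, -214)) = (9264 - 25445)/(20253 + (1/2 - 1/18*(-17))) = -16181/(20253 + (1/2 + 17/18)) = -16181/(20253 + 13/9) = -16181/182290/9 = -16181*9/182290 = -145629/182290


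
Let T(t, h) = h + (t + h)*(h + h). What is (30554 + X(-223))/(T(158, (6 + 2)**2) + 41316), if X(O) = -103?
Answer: 30451/69796 ≈ 0.43629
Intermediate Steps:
T(t, h) = h + 2*h*(h + t) (T(t, h) = h + (h + t)*(2*h) = h + 2*h*(h + t))
(30554 + X(-223))/(T(158, (6 + 2)**2) + 41316) = (30554 - 103)/((6 + 2)**2*(1 + 2*(6 + 2)**2 + 2*158) + 41316) = 30451/(8**2*(1 + 2*8**2 + 316) + 41316) = 30451/(64*(1 + 2*64 + 316) + 41316) = 30451/(64*(1 + 128 + 316) + 41316) = 30451/(64*445 + 41316) = 30451/(28480 + 41316) = 30451/69796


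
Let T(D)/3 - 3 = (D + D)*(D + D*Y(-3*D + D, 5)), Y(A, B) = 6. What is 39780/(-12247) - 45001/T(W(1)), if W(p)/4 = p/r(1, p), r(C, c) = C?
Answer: -578217427/8340207 ≈ -69.329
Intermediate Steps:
W(p) = 4*p (W(p) = 4*(p/1) = 4*(p*1) = 4*p)
T(D) = 9 + 42*D**2 (T(D) = 9 + 3*((D + D)*(D + D*6)) = 9 + 3*((2*D)*(D + 6*D)) = 9 + 3*((2*D)*(7*D)) = 9 + 3*(14*D**2) = 9 + 42*D**2)
39780/(-12247) - 45001/T(W(1)) = 39780/(-12247) - 45001/(9 + 42*(4*1)**2) = 39780*(-1/12247) - 45001/(9 + 42*4**2) = -39780/12247 - 45001/(9 + 42*16) = -39780/12247 - 45001/(9 + 672) = -39780/12247 - 45001/681 = -578217427/8340207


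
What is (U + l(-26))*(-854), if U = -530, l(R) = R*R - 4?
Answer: -121268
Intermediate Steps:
l(R) = -4 + R**2 (l(R) = R**2 - 4 = -4 + R**2)
(U + l(-26))*(-854) = (-530 + (-4 + (-26)**2))*(-854) = (-530 + (-4 + 676))*(-854) = (-530 + 672)*(-854) = 142*(-854) = -121268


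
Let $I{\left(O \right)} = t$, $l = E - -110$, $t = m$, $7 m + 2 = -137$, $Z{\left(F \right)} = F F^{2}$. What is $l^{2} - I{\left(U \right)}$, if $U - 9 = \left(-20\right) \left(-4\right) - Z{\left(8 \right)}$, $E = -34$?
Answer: $\frac{40571}{7} \approx 5795.9$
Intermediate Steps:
$Z{\left(F \right)} = F^{3}$
$m = - \frac{139}{7}$ ($m = - \frac{2}{7} + \frac{1}{7} \left(-137\right) = - \frac{2}{7} - \frac{137}{7} = - \frac{139}{7} \approx -19.857$)
$t = - \frac{139}{7} \approx -19.857$
$l = 76$ ($l = -34 - -110 = -34 + 110 = 76$)
$U = -423$ ($U = 9 - 432 = -423$)
$I{\left(O \right)} = - \frac{139}{7}$
$l^{2} - I{\left(U \right)} = 76^{2} - - \frac{139}{7} = 5776 + \frac{139}{7} = \frac{40571}{7}$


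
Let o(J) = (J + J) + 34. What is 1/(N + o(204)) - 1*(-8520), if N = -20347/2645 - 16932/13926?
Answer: 22652712165805/2658768313 ≈ 8520.0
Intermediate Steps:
o(J) = 34 + 2*J (o(J) = 2*J + 34 = 34 + 2*J)
N = -54689577/6139045 (N = -20347*1/2645 - 16932*1/13926 = -20347/2645 - 2822/2321 = -54689577/6139045 ≈ -8.9085)
1/(N + o(204)) - 1*(-8520) = 1/(-54689577/6139045 + (34 + 2*204)) - 1*(-8520) = 1/(-54689577/6139045 + (34 + 408)) + 8520 = 1/(-54689577/6139045 + 442) + 8520 = 1/(2658768313/6139045) + 8520 = 6139045/2658768313 + 8520 = 22652712165805/2658768313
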